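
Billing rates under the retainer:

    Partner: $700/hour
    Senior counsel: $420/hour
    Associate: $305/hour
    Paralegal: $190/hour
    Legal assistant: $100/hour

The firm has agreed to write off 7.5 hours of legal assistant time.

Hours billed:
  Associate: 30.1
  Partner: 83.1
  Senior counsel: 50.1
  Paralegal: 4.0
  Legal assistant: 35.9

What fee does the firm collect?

Partner: 83.1 × $700 = $58,170.00
Senior counsel: 50.1 × $420 = $21,042.00
Associate: 30.1 × $305 = $9,180.50
Paralegal: 4.0 × $190 = $760.00
Legal assistant: 35.9 × $100 = $3,590.00
Subtotal: $92,742.50
Write-off: 7.5 × $100 = $750.00
Total: $92,742.50 − $750.00 = $91,992.50

$91,992.50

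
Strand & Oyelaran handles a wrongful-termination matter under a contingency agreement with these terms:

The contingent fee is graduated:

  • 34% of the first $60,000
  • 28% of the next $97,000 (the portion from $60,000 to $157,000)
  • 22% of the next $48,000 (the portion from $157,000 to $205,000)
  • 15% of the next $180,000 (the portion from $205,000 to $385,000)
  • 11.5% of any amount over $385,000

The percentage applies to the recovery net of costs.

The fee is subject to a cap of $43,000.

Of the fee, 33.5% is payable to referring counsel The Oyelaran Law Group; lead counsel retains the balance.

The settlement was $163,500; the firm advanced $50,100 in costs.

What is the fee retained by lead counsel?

Fee base (net of costs): $163,500 − $50,100 = $113,400
First $60,000 at 34% = $20,400.00
Remaining $53,400 at 28% = $14,952.00
Fee: $20,400.00 + $14,952.00 = $35,352.00
$35,352.00 is under the $43,000 cap.
Referral share: 33.5% of $35,352.00 = $11,842.92; lead counsel retains $35,352.00 − $11,842.92 = $23,509.08.

$23,509.08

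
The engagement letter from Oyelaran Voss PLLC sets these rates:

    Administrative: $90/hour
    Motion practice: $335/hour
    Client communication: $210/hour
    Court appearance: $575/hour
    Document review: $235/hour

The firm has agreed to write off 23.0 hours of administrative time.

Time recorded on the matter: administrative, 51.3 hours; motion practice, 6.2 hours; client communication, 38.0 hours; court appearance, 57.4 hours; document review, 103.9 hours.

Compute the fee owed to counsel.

Administrative: 51.3 × $90 = $4,617.00
Motion practice: 6.2 × $335 = $2,077.00
Client communication: 38.0 × $210 = $7,980.00
Court appearance: 57.4 × $575 = $33,005.00
Document review: 103.9 × $235 = $24,416.50
Subtotal: $72,095.50
Write-off: 23.0 × $90 = $2,070.00
Total: $72,095.50 − $2,070.00 = $70,025.50

$70,025.50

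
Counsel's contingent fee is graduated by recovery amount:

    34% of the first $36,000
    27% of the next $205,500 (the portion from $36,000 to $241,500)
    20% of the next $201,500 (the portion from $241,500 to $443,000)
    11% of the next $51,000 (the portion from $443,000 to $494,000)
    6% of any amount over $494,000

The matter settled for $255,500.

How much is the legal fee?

$70,525.00

First $36,000 at 34% = $12,240.00
Next $205,500 at 27% = $55,485.00
Remaining $14,000 at 20% = $2,800.00
Fee: $12,240.00 + $55,485.00 + $2,800.00 = $70,525.00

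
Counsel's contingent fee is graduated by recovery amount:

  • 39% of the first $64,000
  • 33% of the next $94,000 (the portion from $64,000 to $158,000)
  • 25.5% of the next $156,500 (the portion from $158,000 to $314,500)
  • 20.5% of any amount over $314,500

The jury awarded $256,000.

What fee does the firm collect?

$80,970.00

First $64,000 at 39% = $24,960.00
Next $94,000 at 33% = $31,020.00
Remaining $98,000 at 25.5% = $24,990.00
Fee: $24,960.00 + $31,020.00 + $24,990.00 = $80,970.00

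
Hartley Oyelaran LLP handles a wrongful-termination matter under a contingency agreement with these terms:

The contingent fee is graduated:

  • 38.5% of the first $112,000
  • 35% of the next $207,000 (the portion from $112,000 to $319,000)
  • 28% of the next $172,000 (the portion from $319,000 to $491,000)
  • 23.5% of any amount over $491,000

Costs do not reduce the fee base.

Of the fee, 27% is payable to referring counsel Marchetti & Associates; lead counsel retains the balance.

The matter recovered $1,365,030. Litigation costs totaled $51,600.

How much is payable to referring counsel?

$99,664.30

Fee base is the gross recovery, $1,365,030; costs are reimbursed separately.
First $112,000 at 38.5% = $43,120.00
Next $207,000 at 35% = $72,450.00
Next $172,000 at 28% = $48,160.00
Remaining $874,030 at 23.5% = $205,397.05
Fee: $43,120.00 + $72,450.00 + $48,160.00 + $205,397.05 = $369,127.05
Referral share: 27% of $369,127.05 = $99,664.30; lead counsel retains $369,127.05 − $99,664.30 = $269,462.75.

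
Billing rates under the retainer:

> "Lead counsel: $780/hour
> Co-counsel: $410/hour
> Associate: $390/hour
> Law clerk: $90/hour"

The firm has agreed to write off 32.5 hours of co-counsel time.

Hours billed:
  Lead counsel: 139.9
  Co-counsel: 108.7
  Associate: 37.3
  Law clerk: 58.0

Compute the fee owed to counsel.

$160,131.00

Lead counsel: 139.9 × $780 = $109,122.00
Co-counsel: 108.7 × $410 = $44,567.00
Associate: 37.3 × $390 = $14,547.00
Law clerk: 58.0 × $90 = $5,220.00
Subtotal: $173,456.00
Write-off: 32.5 × $410 = $13,325.00
Total: $173,456.00 − $13,325.00 = $160,131.00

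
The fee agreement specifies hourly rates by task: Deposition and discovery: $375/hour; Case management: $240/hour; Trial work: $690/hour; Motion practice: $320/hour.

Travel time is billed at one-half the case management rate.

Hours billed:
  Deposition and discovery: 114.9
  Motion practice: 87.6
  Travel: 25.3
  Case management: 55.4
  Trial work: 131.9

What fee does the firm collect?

$178,462.50

Deposition and discovery: 114.9 × $375 = $43,087.50
Case management: 55.4 × $240 = $13,296.00
Trial work: 131.9 × $690 = $91,011.00
Motion practice: 87.6 × $320 = $28,032.00
Subtotal: $43,087.50 + $13,296.00 + $91,011.00 + $28,032.00 = $175,426.50
Travel: 25.3 × ($240 ÷ 2) = 25.3 × $120.00 = $3,036.00
Total: $175,426.50 + $3,036.00 = $178,462.50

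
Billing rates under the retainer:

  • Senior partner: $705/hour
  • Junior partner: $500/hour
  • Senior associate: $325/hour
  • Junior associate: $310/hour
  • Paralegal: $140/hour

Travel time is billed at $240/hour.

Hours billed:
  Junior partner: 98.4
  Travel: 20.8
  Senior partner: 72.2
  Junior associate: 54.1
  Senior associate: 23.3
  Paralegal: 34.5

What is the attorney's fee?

Senior partner: 72.2 × $705 = $50,901.00
Junior partner: 98.4 × $500 = $49,200.00
Senior associate: 23.3 × $325 = $7,572.50
Junior associate: 54.1 × $310 = $16,771.00
Paralegal: 34.5 × $140 = $4,830.00
Subtotal: $50,901.00 + $49,200.00 + $7,572.50 + $16,771.00 + $4,830.00 = $129,274.50
Travel: 20.8 × $240 = $4,992.00
Total: $129,274.50 + $4,992.00 = $134,266.50

$134,266.50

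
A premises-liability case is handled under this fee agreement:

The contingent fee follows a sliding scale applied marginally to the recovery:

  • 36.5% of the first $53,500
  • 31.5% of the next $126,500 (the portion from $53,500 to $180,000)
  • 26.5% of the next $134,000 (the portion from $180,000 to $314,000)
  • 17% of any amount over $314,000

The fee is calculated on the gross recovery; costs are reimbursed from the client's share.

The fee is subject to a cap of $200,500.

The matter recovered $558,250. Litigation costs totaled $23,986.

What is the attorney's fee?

$136,407.50

Fee base is the gross recovery, $558,250; costs are reimbursed separately.
First $53,500 at 36.5% = $19,527.50
Next $126,500 at 31.5% = $39,847.50
Next $134,000 at 26.5% = $35,510.00
Remaining $244,250 at 17% = $41,522.50
Fee: $19,527.50 + $39,847.50 + $35,510.00 + $41,522.50 = $136,407.50
$136,407.50 is under the $200,500 cap.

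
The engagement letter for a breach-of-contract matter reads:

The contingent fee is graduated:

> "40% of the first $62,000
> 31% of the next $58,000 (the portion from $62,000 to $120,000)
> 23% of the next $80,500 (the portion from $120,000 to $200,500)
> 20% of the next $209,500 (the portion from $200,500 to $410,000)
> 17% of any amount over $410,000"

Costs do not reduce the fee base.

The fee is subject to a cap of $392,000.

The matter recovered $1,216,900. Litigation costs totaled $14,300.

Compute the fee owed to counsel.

Fee base is the gross recovery, $1,216,900; costs are reimbursed separately.
First $62,000 at 40% = $24,800.00
Next $58,000 at 31% = $17,980.00
Next $80,500 at 23% = $18,515.00
Next $209,500 at 20% = $41,900.00
Remaining $806,900 at 17% = $137,173.00
Fee: $24,800.00 + $17,980.00 + $18,515.00 + $41,900.00 + $137,173.00 = $240,368.00
$240,368.00 is under the $392,000 cap.

$240,368.00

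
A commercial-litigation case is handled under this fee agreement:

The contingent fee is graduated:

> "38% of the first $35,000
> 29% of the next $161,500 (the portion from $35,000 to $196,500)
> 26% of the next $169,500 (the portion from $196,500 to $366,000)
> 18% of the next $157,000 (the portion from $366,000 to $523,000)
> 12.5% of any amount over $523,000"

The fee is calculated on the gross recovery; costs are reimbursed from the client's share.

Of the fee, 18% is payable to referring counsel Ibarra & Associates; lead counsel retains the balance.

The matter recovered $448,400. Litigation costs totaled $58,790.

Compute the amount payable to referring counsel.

Fee base is the gross recovery, $448,400; costs are reimbursed separately.
First $35,000 at 38% = $13,300.00
Next $161,500 at 29% = $46,835.00
Next $169,500 at 26% = $44,070.00
Remaining $82,400 at 18% = $14,832.00
Fee: $13,300.00 + $46,835.00 + $44,070.00 + $14,832.00 = $119,037.00
Referral share: 18% of $119,037.00 = $21,426.66; lead counsel retains $119,037.00 − $21,426.66 = $97,610.34.

$21,426.66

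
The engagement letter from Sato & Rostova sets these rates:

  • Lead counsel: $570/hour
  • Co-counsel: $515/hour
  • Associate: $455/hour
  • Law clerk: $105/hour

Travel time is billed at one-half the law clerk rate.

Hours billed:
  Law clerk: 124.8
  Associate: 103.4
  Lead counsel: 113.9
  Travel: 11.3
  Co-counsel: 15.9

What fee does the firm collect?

$133,855.75

Lead counsel: 113.9 × $570 = $64,923.00
Co-counsel: 15.9 × $515 = $8,188.50
Associate: 103.4 × $455 = $47,047.00
Law clerk: 124.8 × $105 = $13,104.00
Subtotal: $64,923.00 + $8,188.50 + $47,047.00 + $13,104.00 = $133,262.50
Travel: 11.3 × ($105 ÷ 2) = 11.3 × $52.50 = $593.25
Total: $133,262.50 + $593.25 = $133,855.75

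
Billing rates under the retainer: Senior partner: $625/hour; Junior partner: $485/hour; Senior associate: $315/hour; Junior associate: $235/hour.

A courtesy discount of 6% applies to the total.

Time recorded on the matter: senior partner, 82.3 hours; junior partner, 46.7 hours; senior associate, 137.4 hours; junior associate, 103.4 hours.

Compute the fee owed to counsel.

$133,166.98

Senior partner: 82.3 × $625 = $51,437.50
Junior partner: 46.7 × $485 = $22,649.50
Senior associate: 137.4 × $315 = $43,281.00
Junior associate: 103.4 × $235 = $24,299.00
Subtotal: $141,667.00
Less 6% discount: −$8,500.02
Total: $141,667.00 − $8,500.02 = $133,166.98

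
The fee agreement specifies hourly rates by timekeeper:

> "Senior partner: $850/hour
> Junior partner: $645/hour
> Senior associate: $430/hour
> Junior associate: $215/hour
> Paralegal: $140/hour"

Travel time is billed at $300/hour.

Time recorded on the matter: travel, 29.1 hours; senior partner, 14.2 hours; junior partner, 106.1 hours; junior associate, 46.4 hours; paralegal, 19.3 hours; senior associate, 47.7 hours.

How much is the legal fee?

$122,423.50

Senior partner: 14.2 × $850 = $12,070.00
Junior partner: 106.1 × $645 = $68,434.50
Senior associate: 47.7 × $430 = $20,511.00
Junior associate: 46.4 × $215 = $9,976.00
Paralegal: 19.3 × $140 = $2,702.00
Subtotal: $12,070.00 + $68,434.50 + $20,511.00 + $9,976.00 + $2,702.00 = $113,693.50
Travel: 29.1 × $300 = $8,730.00
Total: $113,693.50 + $8,730.00 = $122,423.50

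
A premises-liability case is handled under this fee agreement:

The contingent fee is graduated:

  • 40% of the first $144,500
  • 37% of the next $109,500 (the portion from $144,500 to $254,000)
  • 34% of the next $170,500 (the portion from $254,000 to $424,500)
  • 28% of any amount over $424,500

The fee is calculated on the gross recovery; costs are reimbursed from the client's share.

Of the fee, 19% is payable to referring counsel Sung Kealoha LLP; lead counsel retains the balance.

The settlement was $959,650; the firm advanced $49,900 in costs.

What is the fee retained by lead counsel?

$247,962.87

Fee base is the gross recovery, $959,650; costs are reimbursed separately.
First $144,500 at 40% = $57,800.00
Next $109,500 at 37% = $40,515.00
Next $170,500 at 34% = $57,970.00
Remaining $535,150 at 28% = $149,842.00
Fee: $57,800.00 + $40,515.00 + $57,970.00 + $149,842.00 = $306,127.00
Referral share: 19% of $306,127.00 = $58,164.13; lead counsel retains $306,127.00 − $58,164.13 = $247,962.87.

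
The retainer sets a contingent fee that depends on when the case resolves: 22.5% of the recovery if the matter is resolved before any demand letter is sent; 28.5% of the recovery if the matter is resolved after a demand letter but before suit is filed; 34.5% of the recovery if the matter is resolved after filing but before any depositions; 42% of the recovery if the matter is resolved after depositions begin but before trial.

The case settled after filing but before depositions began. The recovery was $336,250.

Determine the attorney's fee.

$116,006.25

The matter settled after filing but before depositions began, so the 34.5% rate applies.
$336,250 × 34.5% = $116,006.25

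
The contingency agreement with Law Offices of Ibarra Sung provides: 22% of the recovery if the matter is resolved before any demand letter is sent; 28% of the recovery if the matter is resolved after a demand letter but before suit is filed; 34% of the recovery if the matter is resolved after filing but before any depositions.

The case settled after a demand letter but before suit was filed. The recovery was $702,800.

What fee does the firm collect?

$196,784.00

The matter settled after a demand letter but before suit was filed, so the 28% rate applies.
$702,800 × 28% = $196,784.00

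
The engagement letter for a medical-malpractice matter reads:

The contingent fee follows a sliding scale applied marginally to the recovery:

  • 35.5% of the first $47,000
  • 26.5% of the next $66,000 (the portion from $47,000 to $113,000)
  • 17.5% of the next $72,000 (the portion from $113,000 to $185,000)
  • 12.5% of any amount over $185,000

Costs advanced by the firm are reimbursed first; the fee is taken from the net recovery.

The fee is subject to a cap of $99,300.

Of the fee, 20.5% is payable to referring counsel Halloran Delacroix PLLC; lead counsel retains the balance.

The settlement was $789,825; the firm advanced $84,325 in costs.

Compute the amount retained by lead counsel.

$78,943.50

Fee base (net of costs): $789,825 − $84,325 = $705,500
First $47,000 at 35.5% = $16,685.00
Next $66,000 at 26.5% = $17,490.00
Next $72,000 at 17.5% = $12,600.00
Remaining $520,500 at 12.5% = $65,062.50
Fee: $16,685.00 + $17,490.00 + $12,600.00 + $65,062.50 = $111,837.50
$111,837.50 exceeds the $99,300 cap, so the fee is capped at $99,300.00.
Referral share: 20.5% of $99,300.00 = $20,356.50; lead counsel retains $99,300.00 − $20,356.50 = $78,943.50.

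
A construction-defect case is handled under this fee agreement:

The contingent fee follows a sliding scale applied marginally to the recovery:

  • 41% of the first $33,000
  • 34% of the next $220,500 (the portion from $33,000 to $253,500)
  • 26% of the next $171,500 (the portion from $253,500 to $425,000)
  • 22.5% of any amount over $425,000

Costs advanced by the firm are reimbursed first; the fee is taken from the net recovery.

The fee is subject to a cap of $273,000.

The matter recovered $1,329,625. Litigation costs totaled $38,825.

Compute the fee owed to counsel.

Fee base (net of costs): $1,329,625 − $38,825 = $1,290,800
First $33,000 at 41% = $13,530.00
Next $220,500 at 34% = $74,970.00
Next $171,500 at 26% = $44,590.00
Remaining $865,800 at 22.5% = $194,805.00
Fee: $13,530.00 + $74,970.00 + $44,590.00 + $194,805.00 = $327,895.00
$327,895.00 exceeds the $273,000 cap, so the fee is capped at $273,000.00.

$273,000.00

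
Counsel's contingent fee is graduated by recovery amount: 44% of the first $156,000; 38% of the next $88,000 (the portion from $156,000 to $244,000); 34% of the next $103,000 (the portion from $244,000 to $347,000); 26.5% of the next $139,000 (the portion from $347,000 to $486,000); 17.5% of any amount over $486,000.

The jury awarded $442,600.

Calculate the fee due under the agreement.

First $156,000 at 44% = $68,640.00
Next $88,000 at 38% = $33,440.00
Next $103,000 at 34% = $35,020.00
Remaining $95,600 at 26.5% = $25,334.00
Fee: $68,640.00 + $33,440.00 + $35,020.00 + $25,334.00 = $162,434.00

$162,434.00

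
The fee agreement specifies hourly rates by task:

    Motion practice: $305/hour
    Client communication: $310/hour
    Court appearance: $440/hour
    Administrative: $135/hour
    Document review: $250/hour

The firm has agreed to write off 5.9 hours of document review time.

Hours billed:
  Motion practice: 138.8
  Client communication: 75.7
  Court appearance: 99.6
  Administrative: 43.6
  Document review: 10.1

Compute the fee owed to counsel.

Motion practice: 138.8 × $305 = $42,334.00
Client communication: 75.7 × $310 = $23,467.00
Court appearance: 99.6 × $440 = $43,824.00
Administrative: 43.6 × $135 = $5,886.00
Document review: 10.1 × $250 = $2,525.00
Subtotal: $118,036.00
Write-off: 5.9 × $250 = $1,475.00
Total: $118,036.00 − $1,475.00 = $116,561.00

$116,561.00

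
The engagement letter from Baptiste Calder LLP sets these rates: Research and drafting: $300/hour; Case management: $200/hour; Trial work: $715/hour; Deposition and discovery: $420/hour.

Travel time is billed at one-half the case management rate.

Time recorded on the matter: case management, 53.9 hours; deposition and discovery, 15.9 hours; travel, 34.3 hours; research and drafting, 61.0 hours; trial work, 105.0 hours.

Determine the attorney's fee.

Research and drafting: 61.0 × $300 = $18,300.00
Case management: 53.9 × $200 = $10,780.00
Trial work: 105.0 × $715 = $75,075.00
Deposition and discovery: 15.9 × $420 = $6,678.00
Subtotal: $18,300.00 + $10,780.00 + $75,075.00 + $6,678.00 = $110,833.00
Travel: 34.3 × ($200 ÷ 2) = 34.3 × $100.00 = $3,430.00
Total: $110,833.00 + $3,430.00 = $114,263.00

$114,263.00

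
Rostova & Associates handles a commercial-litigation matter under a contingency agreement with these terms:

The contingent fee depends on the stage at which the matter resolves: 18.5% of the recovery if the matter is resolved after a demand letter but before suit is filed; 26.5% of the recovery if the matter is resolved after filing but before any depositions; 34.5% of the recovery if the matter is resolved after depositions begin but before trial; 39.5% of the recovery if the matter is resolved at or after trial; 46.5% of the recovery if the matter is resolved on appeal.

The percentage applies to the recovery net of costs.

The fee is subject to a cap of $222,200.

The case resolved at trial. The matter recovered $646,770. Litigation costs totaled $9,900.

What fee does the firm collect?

Fee base (net of costs): $646,770 − $9,900 = $636,870
The matter resolved at trial, so the 39.5% rate applies.
$636,870 × 39.5% = $251,563.65
$251,563.65 exceeds the $222,200 cap, so the fee is capped at $222,200.00.

$222,200.00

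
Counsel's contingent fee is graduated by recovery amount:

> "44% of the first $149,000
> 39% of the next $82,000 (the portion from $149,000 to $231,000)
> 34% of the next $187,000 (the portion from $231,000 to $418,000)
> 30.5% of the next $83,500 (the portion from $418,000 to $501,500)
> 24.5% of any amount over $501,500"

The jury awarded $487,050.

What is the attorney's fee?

First $149,000 at 44% = $65,560.00
Next $82,000 at 39% = $31,980.00
Next $187,000 at 34% = $63,580.00
Remaining $69,050 at 30.5% = $21,060.25
Fee: $65,560.00 + $31,980.00 + $63,580.00 + $21,060.25 = $182,180.25

$182,180.25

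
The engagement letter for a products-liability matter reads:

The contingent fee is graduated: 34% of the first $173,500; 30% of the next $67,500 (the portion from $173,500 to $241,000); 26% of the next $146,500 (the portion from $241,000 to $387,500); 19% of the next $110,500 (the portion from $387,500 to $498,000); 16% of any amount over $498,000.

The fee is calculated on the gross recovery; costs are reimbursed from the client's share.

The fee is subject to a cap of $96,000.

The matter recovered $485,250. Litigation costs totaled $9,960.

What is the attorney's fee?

Fee base is the gross recovery, $485,250; costs are reimbursed separately.
First $173,500 at 34% = $58,990.00
Next $67,500 at 30% = $20,250.00
Next $146,500 at 26% = $38,090.00
Remaining $97,750 at 19% = $18,572.50
Fee: $58,990.00 + $20,250.00 + $38,090.00 + $18,572.50 = $135,902.50
$135,902.50 exceeds the $96,000 cap, so the fee is capped at $96,000.00.

$96,000.00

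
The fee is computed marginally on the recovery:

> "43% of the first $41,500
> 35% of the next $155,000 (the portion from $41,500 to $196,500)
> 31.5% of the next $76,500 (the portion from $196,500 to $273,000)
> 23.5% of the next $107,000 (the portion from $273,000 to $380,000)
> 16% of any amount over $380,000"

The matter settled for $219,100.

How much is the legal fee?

First $41,500 at 43% = $17,845.00
Next $155,000 at 35% = $54,250.00
Remaining $22,600 at 31.5% = $7,119.00
Fee: $17,845.00 + $54,250.00 + $7,119.00 = $79,214.00

$79,214.00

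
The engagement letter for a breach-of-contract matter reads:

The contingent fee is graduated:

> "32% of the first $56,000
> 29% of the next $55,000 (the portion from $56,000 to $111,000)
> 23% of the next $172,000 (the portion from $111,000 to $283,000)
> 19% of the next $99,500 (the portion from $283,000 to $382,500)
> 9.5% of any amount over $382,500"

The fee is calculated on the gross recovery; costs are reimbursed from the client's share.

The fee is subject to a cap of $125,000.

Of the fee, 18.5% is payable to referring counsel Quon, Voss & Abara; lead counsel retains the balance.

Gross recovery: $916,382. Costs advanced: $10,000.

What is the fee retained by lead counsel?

$101,875.00

Fee base is the gross recovery, $916,382; costs are reimbursed separately.
First $56,000 at 32% = $17,920.00
Next $55,000 at 29% = $15,950.00
Next $172,000 at 23% = $39,560.00
Next $99,500 at 19% = $18,905.00
Remaining $533,882 at 9.5% = $50,718.79
Fee: $17,920.00 + $15,950.00 + $39,560.00 + $18,905.00 + $50,718.79 = $143,053.79
$143,053.79 exceeds the $125,000 cap, so the fee is capped at $125,000.00.
Referral share: 18.5% of $125,000.00 = $23,125.00; lead counsel retains $125,000.00 − $23,125.00 = $101,875.00.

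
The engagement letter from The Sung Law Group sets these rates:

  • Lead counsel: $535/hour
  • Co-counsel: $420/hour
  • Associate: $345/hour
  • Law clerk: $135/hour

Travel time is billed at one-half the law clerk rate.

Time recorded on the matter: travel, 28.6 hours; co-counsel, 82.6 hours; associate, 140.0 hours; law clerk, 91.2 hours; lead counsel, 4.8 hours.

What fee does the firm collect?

$99,802.50

Lead counsel: 4.8 × $535 = $2,568.00
Co-counsel: 82.6 × $420 = $34,692.00
Associate: 140.0 × $345 = $48,300.00
Law clerk: 91.2 × $135 = $12,312.00
Subtotal: $2,568.00 + $34,692.00 + $48,300.00 + $12,312.00 = $97,872.00
Travel: 28.6 × ($135 ÷ 2) = 28.6 × $67.50 = $1,930.50
Total: $97,872.00 + $1,930.50 = $99,802.50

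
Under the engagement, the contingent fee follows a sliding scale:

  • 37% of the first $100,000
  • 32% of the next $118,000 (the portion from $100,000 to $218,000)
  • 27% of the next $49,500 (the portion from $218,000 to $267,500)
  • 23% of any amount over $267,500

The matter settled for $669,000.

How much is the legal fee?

$180,470.00

First $100,000 at 37% = $37,000.00
Next $118,000 at 32% = $37,760.00
Next $49,500 at 27% = $13,365.00
Remaining $401,500 at 23% = $92,345.00
Fee: $37,000.00 + $37,760.00 + $13,365.00 + $92,345.00 = $180,470.00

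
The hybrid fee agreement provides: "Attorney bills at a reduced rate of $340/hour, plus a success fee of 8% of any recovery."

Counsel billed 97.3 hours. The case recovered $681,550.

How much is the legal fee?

Hourly: 97.3 × $340 = $33,082.00
Success fee: 8% of $681,550 = $54,524.00
Total: $33,082.00 + $54,524.00 = $87,606.00

$87,606.00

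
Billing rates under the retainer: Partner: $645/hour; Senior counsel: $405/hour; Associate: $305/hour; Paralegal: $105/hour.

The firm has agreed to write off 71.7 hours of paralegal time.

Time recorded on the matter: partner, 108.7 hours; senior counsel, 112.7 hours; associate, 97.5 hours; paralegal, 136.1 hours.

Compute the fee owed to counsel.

Partner: 108.7 × $645 = $70,111.50
Senior counsel: 112.7 × $405 = $45,643.50
Associate: 97.5 × $305 = $29,737.50
Paralegal: 136.1 × $105 = $14,290.50
Subtotal: $159,783.00
Write-off: 71.7 × $105 = $7,528.50
Total: $159,783.00 − $7,528.50 = $152,254.50

$152,254.50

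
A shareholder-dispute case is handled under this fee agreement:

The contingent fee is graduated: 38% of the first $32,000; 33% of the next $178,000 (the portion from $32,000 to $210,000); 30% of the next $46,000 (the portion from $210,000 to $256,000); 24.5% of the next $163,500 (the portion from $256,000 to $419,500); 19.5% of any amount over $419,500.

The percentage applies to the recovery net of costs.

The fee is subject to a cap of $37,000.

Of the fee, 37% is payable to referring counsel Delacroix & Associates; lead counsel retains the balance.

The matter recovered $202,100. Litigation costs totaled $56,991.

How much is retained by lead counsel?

Fee base (net of costs): $202,100 − $56,991 = $145,109
First $32,000 at 38% = $12,160.00
Remaining $113,109 at 33% = $37,325.97
Fee: $12,160.00 + $37,325.97 = $49,485.97
$49,485.97 exceeds the $37,000 cap, so the fee is capped at $37,000.00.
Referral share: 37% of $37,000.00 = $13,690.00; lead counsel retains $37,000.00 − $13,690.00 = $23,310.00.

$23,310.00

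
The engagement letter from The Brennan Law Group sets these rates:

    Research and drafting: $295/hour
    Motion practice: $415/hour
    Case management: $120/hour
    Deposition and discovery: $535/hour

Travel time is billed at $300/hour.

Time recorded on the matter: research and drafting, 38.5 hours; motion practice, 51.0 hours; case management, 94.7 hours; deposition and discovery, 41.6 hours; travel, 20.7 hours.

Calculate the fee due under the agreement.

$72,352.50

Research and drafting: 38.5 × $295 = $11,357.50
Motion practice: 51.0 × $415 = $21,165.00
Case management: 94.7 × $120 = $11,364.00
Deposition and discovery: 41.6 × $535 = $22,256.00
Subtotal: $11,357.50 + $21,165.00 + $11,364.00 + $22,256.00 = $66,142.50
Travel: 20.7 × $300 = $6,210.00
Total: $66,142.50 + $6,210.00 = $72,352.50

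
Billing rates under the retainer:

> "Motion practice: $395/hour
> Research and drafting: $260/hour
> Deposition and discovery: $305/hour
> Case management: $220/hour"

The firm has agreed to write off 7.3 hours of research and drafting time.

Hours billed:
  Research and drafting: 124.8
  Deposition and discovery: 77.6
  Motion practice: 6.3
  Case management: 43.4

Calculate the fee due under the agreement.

Motion practice: 6.3 × $395 = $2,488.50
Research and drafting: 124.8 × $260 = $32,448.00
Deposition and discovery: 77.6 × $305 = $23,668.00
Case management: 43.4 × $220 = $9,548.00
Subtotal: $68,152.50
Write-off: 7.3 × $260 = $1,898.00
Total: $68,152.50 − $1,898.00 = $66,254.50

$66,254.50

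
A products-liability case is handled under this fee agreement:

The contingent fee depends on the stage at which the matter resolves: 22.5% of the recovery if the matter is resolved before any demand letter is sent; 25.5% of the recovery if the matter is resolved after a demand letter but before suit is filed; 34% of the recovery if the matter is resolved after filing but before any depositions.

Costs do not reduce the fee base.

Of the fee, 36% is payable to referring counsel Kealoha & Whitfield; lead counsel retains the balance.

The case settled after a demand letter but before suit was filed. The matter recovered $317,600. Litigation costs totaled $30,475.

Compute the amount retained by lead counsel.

Fee base is the gross recovery, $317,600; costs are reimbursed separately.
The matter settled after a demand letter but before suit was filed, so the 25.5% rate applies.
$317,600 × 25.5% = $80,988.00
Referral share: 36% of $80,988.00 = $29,155.68; lead counsel retains $80,988.00 − $29,155.68 = $51,832.32.

$51,832.32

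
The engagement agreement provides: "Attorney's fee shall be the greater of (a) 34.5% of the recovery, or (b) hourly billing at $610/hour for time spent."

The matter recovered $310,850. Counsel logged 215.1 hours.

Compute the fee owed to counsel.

(a) 34.5% of $310,850 = $107,243.25
(b) 215.1 × $610 = $131,211.00
The greater is (b): $131,211.00.

$131,211.00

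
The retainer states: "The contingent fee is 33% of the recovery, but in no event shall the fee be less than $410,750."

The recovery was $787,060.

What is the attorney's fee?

$410,750.00

33% of $787,060 = $259,729.80
That is below the $410,750 minimum, so the minimum applies.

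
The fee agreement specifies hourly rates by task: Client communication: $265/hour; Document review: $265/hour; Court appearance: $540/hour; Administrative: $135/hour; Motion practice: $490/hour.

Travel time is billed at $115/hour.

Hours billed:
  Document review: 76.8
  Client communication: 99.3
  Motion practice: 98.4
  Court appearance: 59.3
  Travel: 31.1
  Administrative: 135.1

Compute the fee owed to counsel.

$148,719.50

Client communication: 99.3 × $265 = $26,314.50
Document review: 76.8 × $265 = $20,352.00
Court appearance: 59.3 × $540 = $32,022.00
Administrative: 135.1 × $135 = $18,238.50
Motion practice: 98.4 × $490 = $48,216.00
Subtotal: $26,314.50 + $20,352.00 + $32,022.00 + $18,238.50 + $48,216.00 = $145,143.00
Travel: 31.1 × $115 = $3,576.50
Total: $145,143.00 + $3,576.50 = $148,719.50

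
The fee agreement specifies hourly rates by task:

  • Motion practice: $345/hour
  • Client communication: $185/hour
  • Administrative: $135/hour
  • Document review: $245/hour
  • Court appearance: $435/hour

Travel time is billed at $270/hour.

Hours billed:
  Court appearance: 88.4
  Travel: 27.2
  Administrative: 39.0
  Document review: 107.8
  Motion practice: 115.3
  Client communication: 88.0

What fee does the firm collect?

$133,532.50

Motion practice: 115.3 × $345 = $39,778.50
Client communication: 88.0 × $185 = $16,280.00
Administrative: 39.0 × $135 = $5,265.00
Document review: 107.8 × $245 = $26,411.00
Court appearance: 88.4 × $435 = $38,454.00
Subtotal: $39,778.50 + $16,280.00 + $5,265.00 + $26,411.00 + $38,454.00 = $126,188.50
Travel: 27.2 × $270 = $7,344.00
Total: $126,188.50 + $7,344.00 = $133,532.50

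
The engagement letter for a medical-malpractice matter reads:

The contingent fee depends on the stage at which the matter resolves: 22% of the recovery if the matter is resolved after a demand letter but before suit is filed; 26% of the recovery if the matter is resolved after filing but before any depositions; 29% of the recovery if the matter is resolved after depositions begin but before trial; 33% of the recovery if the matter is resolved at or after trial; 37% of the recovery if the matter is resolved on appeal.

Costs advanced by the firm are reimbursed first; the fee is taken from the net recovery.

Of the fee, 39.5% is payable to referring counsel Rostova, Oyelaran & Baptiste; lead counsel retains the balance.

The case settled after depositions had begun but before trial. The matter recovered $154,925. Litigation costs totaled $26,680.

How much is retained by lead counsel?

Fee base (net of costs): $154,925 − $26,680 = $128,245
The matter settled after depositions had begun but before trial, so the 29% rate applies.
$128,245 × 29% = $37,191.05
Referral share: 39.5% of $37,191.05 = $14,690.46; lead counsel retains $37,191.05 − $14,690.46 = $22,500.59.

$22,500.59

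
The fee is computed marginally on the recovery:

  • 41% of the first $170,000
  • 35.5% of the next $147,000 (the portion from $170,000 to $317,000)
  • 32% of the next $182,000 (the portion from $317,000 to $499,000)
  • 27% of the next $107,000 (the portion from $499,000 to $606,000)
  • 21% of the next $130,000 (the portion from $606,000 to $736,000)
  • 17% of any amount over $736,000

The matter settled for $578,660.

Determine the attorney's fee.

$201,633.20

First $170,000 at 41% = $69,700.00
Next $147,000 at 35.5% = $52,185.00
Next $182,000 at 32% = $58,240.00
Remaining $79,660 at 27% = $21,508.20
Fee: $69,700.00 + $52,185.00 + $58,240.00 + $21,508.20 = $201,633.20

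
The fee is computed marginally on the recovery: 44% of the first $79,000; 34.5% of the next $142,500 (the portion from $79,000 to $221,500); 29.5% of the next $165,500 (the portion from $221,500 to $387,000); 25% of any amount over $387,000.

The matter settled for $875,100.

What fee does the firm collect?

First $79,000 at 44% = $34,760.00
Next $142,500 at 34.5% = $49,162.50
Next $165,500 at 29.5% = $48,822.50
Remaining $488,100 at 25% = $122,025.00
Fee: $34,760.00 + $49,162.50 + $48,822.50 + $122,025.00 = $254,770.00

$254,770.00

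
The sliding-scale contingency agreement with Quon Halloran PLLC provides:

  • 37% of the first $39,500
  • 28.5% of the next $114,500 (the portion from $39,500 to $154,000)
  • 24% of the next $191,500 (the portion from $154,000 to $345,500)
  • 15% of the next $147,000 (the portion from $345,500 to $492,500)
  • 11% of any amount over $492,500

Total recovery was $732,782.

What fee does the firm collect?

First $39,500 at 37% = $14,615.00
Next $114,500 at 28.5% = $32,632.50
Next $191,500 at 24% = $45,960.00
Next $147,000 at 15% = $22,050.00
Remaining $240,282 at 11% = $26,431.02
Fee: $14,615.00 + $32,632.50 + $45,960.00 + $22,050.00 + $26,431.02 = $141,688.52

$141,688.52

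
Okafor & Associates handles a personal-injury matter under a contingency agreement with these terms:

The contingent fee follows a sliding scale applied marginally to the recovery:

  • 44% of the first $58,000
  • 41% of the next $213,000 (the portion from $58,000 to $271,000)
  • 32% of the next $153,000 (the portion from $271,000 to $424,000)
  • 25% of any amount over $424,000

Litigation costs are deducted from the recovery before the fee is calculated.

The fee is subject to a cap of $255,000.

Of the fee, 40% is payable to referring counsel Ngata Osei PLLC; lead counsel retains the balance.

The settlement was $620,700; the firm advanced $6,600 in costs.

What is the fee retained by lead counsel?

Fee base (net of costs): $620,700 − $6,600 = $614,100
First $58,000 at 44% = $25,520.00
Next $213,000 at 41% = $87,330.00
Next $153,000 at 32% = $48,960.00
Remaining $190,100 at 25% = $47,525.00
Fee: $25,520.00 + $87,330.00 + $48,960.00 + $47,525.00 = $209,335.00
$209,335.00 is under the $255,000 cap.
Referral share: 40% of $209,335.00 = $83,734.00; lead counsel retains $209,335.00 − $83,734.00 = $125,601.00.

$125,601.00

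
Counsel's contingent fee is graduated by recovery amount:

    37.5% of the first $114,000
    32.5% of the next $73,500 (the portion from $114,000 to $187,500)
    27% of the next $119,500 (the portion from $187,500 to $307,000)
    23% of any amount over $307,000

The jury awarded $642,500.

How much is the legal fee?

$176,067.50

First $114,000 at 37.5% = $42,750.00
Next $73,500 at 32.5% = $23,887.50
Next $119,500 at 27% = $32,265.00
Remaining $335,500 at 23% = $77,165.00
Fee: $42,750.00 + $23,887.50 + $32,265.00 + $77,165.00 = $176,067.50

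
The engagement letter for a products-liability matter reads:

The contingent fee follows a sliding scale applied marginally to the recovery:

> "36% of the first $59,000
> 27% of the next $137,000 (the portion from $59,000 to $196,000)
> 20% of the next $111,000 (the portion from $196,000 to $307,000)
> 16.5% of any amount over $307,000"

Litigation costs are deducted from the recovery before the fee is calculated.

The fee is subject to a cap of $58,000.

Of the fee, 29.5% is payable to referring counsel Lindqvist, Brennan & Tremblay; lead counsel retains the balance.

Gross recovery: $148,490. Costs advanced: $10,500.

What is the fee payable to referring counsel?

$12,557.35

Fee base (net of costs): $148,490 − $10,500 = $137,990
First $59,000 at 36% = $21,240.00
Remaining $78,990 at 27% = $21,327.30
Fee: $21,240.00 + $21,327.30 = $42,567.30
$42,567.30 is under the $58,000 cap.
Referral share: 29.5% of $42,567.30 = $12,557.35; lead counsel retains $42,567.30 − $12,557.35 = $30,009.95.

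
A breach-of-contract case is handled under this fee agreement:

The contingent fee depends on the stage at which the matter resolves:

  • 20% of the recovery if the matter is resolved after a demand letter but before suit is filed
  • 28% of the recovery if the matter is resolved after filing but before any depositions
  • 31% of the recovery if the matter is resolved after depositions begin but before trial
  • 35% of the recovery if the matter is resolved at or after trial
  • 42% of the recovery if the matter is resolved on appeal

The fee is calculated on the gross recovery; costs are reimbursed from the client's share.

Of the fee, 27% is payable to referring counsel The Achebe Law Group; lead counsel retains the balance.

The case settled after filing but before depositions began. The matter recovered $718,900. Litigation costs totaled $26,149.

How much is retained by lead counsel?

Fee base is the gross recovery, $718,900; costs are reimbursed separately.
The matter settled after filing but before depositions began, so the 28% rate applies.
$718,900 × 28% = $201,292.00
Referral share: 27% of $201,292.00 = $54,348.84; lead counsel retains $201,292.00 − $54,348.84 = $146,943.16.

$146,943.16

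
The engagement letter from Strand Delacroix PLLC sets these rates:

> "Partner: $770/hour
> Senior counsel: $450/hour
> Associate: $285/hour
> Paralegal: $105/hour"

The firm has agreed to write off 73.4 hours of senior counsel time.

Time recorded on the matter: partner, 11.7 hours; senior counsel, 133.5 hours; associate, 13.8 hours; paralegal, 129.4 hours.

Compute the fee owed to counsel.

Partner: 11.7 × $770 = $9,009.00
Senior counsel: 133.5 × $450 = $60,075.00
Associate: 13.8 × $285 = $3,933.00
Paralegal: 129.4 × $105 = $13,587.00
Subtotal: $86,604.00
Write-off: 73.4 × $450 = $33,030.00
Total: $86,604.00 − $33,030.00 = $53,574.00

$53,574.00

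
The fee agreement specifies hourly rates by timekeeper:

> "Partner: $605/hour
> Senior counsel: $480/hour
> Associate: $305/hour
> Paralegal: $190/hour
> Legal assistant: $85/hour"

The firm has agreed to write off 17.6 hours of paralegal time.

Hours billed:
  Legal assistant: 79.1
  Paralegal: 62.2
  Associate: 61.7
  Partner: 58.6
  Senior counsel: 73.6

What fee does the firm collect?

$104,797.00

Partner: 58.6 × $605 = $35,453.00
Senior counsel: 73.6 × $480 = $35,328.00
Associate: 61.7 × $305 = $18,818.50
Paralegal: 62.2 × $190 = $11,818.00
Legal assistant: 79.1 × $85 = $6,723.50
Subtotal: $108,141.00
Write-off: 17.6 × $190 = $3,344.00
Total: $108,141.00 − $3,344.00 = $104,797.00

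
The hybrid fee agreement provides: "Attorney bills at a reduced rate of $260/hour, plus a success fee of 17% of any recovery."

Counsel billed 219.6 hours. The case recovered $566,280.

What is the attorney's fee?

$153,363.60

Hourly: 219.6 × $260 = $57,096.00
Success fee: 17% of $566,280 = $96,267.60
Total: $57,096.00 + $96,267.60 = $153,363.60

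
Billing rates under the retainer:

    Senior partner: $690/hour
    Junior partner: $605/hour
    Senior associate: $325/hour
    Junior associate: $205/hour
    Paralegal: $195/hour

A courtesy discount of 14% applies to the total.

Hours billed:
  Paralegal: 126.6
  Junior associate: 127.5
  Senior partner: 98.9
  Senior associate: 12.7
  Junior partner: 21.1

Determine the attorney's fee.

Senior partner: 98.9 × $690 = $68,241.00
Junior partner: 21.1 × $605 = $12,765.50
Senior associate: 12.7 × $325 = $4,127.50
Junior associate: 127.5 × $205 = $26,137.50
Paralegal: 126.6 × $195 = $24,687.00
Subtotal: $135,958.50
Less 14% discount: −$19,034.19
Total: $135,958.50 − $19,034.19 = $116,924.31

$116,924.31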